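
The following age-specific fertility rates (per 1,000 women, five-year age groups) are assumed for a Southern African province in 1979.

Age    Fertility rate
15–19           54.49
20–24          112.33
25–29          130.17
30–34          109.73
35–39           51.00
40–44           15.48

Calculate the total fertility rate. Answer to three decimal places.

2.366

Sum of ASFRs = 54.49 + 112.33 + 130.17 + 109.73 + 51.00 + 15.48 = 473.20
TFR = 5 × 473.20 / 1000 = 2.366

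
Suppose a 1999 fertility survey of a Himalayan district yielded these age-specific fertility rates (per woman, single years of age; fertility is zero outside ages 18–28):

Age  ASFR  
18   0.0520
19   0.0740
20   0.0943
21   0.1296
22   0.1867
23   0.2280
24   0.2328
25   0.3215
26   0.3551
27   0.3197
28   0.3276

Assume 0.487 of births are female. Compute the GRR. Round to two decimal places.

1.13

Proportion female at birth = 0.487.
Sum of ASFRs = 0.0520 + 0.0740 + 0.0943 + 0.1296 + 0.1867 + 0.2280 + 0.2328 + 0.3215 + 0.3551 + 0.3197 + 0.3276 = 2.3213
TFR = 2.3213
GRR = 0.487 × 2.3213 = 1.13047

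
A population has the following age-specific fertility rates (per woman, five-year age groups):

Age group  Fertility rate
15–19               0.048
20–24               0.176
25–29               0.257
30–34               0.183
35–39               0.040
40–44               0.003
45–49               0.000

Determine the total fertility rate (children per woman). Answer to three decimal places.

Sum of ASFRs = 0.048 + 0.176 + 0.257 + 0.183 + 0.040 + 0.003 + 0.000 = 0.707
TFR = 5 × 0.707 = 3.535

3.535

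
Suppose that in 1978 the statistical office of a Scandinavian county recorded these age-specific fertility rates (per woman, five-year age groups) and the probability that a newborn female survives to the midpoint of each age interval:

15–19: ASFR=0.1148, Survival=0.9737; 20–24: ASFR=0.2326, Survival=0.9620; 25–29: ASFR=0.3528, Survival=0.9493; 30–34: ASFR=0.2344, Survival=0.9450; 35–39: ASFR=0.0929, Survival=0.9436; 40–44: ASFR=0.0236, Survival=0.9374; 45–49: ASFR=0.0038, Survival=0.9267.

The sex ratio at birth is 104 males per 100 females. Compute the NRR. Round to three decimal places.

Proportion female at birth = 100 / (100 + 104) = 0.49020.
Each age group contributes 5 × ASFR × survival:
  15–19: 5 × 0.1148 × 0.9737 = 0.55890
  20–24: 5 × 0.2326 × 0.9620 = 1.11881
  25–29: 5 × 0.3528 × 0.9493 = 1.67457
  30–34: 5 × 0.2344 × 0.9450 = 1.10754
  35–39: 5 × 0.0929 × 0.9436 = 0.43830
  40–44: 5 × 0.0236 × 0.9374 = 0.11061
  45–49: 5 × 0.0038 × 0.9267 = 0.01761
Sum = 5.02634
NRR = 0.49020 × 5.02634 = 2.46391

2.464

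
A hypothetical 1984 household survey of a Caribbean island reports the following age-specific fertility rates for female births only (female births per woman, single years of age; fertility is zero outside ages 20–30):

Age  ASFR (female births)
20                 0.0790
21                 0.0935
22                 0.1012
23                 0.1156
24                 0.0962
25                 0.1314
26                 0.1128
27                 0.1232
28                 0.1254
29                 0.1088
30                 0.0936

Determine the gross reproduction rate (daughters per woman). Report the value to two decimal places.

Sum of female ASFRs = 0.0790 + 0.0935 + 0.1012 + 0.1156 + 0.0962 + 0.1314 + 0.1128 + 0.1232 + 0.1254 + 0.1088 + 0.0936 = 1.1807
GRR = 1.1807

1.18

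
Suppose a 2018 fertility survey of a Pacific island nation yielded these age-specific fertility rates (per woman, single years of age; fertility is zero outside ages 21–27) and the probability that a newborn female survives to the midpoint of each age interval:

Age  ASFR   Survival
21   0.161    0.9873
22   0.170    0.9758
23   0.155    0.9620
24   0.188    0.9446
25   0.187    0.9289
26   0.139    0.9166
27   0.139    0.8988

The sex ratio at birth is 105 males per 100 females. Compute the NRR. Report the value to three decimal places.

Proportion female at birth = 100 / (100 + 105) = 0.48780.
Each age group contributes 1 × ASFR × survival:
  21: 1 × 0.161 × 0.9873 = 0.15896
  22: 1 × 0.170 × 0.9758 = 0.16589
  23: 1 × 0.155 × 0.9620 = 0.14911
  24: 1 × 0.188 × 0.9446 = 0.17758
  25: 1 × 0.187 × 0.9289 = 0.17370
  26: 1 × 0.139 × 0.9166 = 0.12741
  27: 1 × 0.139 × 0.8988 = 0.12493
Sum = 1.07758
NRR = 0.48780 × 1.07758 = 0.52564

0.526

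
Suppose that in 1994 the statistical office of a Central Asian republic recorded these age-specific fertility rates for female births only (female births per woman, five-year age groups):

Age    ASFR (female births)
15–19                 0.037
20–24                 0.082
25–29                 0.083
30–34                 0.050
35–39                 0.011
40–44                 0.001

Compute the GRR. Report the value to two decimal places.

Sum of female ASFRs = 0.037 + 0.082 + 0.083 + 0.050 + 0.011 + 0.001 = 0.264
GRR = 5 × 0.264 = 1.32

1.32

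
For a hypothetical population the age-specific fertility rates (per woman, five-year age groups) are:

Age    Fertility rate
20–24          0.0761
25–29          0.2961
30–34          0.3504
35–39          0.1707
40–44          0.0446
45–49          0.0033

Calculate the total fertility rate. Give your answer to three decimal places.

4.706

Sum of ASFRs = 0.0761 + 0.2961 + 0.3504 + 0.1707 + 0.0446 + 0.0033 = 0.9412
TFR = 5 × 0.9412 = 4.706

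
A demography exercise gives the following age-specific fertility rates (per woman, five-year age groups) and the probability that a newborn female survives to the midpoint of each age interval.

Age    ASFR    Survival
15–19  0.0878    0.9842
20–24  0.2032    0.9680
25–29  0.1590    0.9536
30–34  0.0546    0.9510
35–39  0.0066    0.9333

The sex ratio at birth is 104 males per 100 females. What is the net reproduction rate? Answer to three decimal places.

Proportion female at birth = 100 / (100 + 104) = 0.49020.
Per-age-group product (5 × ASFR × survival probability):
  15–19: 5 × 0.0878 × 0.9842 = 0.43206
  20–24: 5 × 0.2032 × 0.9680 = 0.98349
  25–29: 5 × 0.1590 × 0.9536 = 0.75811
  30–34: 5 × 0.0546 × 0.9510 = 0.25962
  35–39: 5 × 0.0066 × 0.9333 = 0.03080
Sum = 2.46408
NRR = 0.49020 × 2.46408 = 1.20789

1.208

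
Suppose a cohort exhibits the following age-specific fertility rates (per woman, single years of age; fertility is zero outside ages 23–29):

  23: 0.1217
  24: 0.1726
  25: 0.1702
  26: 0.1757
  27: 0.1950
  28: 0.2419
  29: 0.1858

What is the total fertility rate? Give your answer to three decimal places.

1.263

Sum of ASFRs = 0.1217 + 0.1726 + 0.1702 + 0.1757 + 0.1950 + 0.2419 + 0.1858 = 1.2629
TFR = 1.2629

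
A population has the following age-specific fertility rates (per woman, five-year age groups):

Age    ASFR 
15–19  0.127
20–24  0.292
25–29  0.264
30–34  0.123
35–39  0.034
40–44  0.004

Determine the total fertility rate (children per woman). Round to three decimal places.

Sum of ASFRs = 0.127 + 0.292 + 0.264 + 0.123 + 0.034 + 0.004 = 0.844
TFR = 5 × 0.844 = 4.22

4.220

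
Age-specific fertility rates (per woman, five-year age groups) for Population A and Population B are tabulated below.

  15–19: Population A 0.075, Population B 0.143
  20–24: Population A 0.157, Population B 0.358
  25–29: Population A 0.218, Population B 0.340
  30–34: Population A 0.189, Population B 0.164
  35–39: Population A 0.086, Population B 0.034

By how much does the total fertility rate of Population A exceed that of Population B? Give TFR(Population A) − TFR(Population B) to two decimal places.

-1.57

Population A:
  Sum of ASFRs = 0.075 + 0.157 + 0.218 + 0.189 + 0.086 = 0.725
  TFR = 5 × 0.725 = 3.625
Population B:
  Sum of ASFRs = 0.143 + 0.358 + 0.340 + 0.164 + 0.034 = 1.039
  TFR = 5 × 1.039 = 5.195
Difference = 3.625 − 5.195 = -1.57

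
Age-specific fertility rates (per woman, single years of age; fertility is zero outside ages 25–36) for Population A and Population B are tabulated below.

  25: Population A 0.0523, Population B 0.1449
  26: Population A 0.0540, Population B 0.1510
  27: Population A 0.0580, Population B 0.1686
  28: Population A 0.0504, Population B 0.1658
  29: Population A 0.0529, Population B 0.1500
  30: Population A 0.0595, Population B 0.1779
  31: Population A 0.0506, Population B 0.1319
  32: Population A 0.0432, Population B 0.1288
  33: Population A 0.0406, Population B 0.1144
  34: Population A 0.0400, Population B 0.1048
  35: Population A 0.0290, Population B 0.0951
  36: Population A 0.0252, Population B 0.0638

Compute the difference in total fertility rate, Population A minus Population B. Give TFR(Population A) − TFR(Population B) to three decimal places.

-1.041

Population A:
  Sum of ASFRs = 0.0523 + 0.0540 + 0.0580 + 0.0504 + 0.0529 + 0.0595 + 0.0506 + 0.0432 + 0.0406 + 0.0400 + 0.0290 + 0.0252 = 0.5557
  TFR = 0.5557
Population B:
  Sum of ASFRs = 0.1449 + 0.1510 + 0.1686 + 0.1658 + 0.1500 + 0.1779 + 0.1319 + 0.1288 + 0.1144 + 0.1048 + 0.0951 + 0.0638 = 1.5970
  TFR = 1.597
Difference = 0.5557 − 1.597 = -1.0413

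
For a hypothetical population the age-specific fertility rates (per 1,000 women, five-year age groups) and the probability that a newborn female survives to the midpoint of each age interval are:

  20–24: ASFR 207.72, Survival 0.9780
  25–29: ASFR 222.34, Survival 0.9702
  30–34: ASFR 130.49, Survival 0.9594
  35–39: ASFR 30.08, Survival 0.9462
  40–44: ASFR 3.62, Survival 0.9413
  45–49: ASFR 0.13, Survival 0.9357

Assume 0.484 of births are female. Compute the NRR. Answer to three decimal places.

1.394

Proportion female at birth = 0.484.
Survival-weighted fertility by age (5·fₓ·Sₓ):
  20–24: 5 × 207.72/1000 × 0.9780 = 1.01575
  25–29: 5 × 222.34/1000 × 0.9702 = 1.07857
  30–34: 5 × 130.49/1000 × 0.9594 = 0.62596
  35–39: 5 × 30.08/1000 × 0.9462 = 0.14231
  40–44: 5 × 3.62/1000 × 0.9413 = 0.01704
  45–49: 5 × 0.13/1000 × 0.9357 = 0.00061
Sum = 2.88024
NRR = 0.484 × 2.88024 = 1.39404
NRR > 1, so each generation more than replaces itself.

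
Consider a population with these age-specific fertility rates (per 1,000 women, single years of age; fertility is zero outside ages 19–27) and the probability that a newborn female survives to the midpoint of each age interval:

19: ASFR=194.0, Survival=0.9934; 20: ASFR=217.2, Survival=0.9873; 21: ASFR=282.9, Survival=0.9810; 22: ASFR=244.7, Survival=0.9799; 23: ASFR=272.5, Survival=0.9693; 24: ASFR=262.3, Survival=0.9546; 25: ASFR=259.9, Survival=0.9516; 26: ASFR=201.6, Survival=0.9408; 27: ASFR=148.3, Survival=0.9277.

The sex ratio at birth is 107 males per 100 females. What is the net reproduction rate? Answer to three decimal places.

Proportion female at birth = 100 / (100 + 107) = 0.48309.
Per-age-group product (1 × ASFR × survival probability):
  19: 1 × 194.0/1000 × 0.9934 = 0.19272
  20: 1 × 217.2/1000 × 0.9873 = 0.21444
  21: 1 × 282.9/1000 × 0.9810 = 0.27752
  22: 1 × 244.7/1000 × 0.9799 = 0.23978
  23: 1 × 272.5/1000 × 0.9693 = 0.26413
  24: 1 × 262.3/1000 × 0.9546 = 0.25039
  25: 1 × 259.9/1000 × 0.9516 = 0.24732
  26: 1 × 201.6/1000 × 0.9408 = 0.18967
  27: 1 × 148.3/1000 × 0.9277 = 0.13758
Sum = 2.01355
NRR = 0.48309 × 2.01355 = 0.97273

0.973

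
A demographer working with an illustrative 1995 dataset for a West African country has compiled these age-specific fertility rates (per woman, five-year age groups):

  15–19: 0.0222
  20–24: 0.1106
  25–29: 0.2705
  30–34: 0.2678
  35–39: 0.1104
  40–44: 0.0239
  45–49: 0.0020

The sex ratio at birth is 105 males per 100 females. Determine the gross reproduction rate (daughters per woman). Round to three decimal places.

1.969

Proportion female at birth = 100 / (100 + 105) = 0.48780.
Sum of ASFRs = 0.0222 + 0.1106 + 0.2705 + 0.2678 + 0.1104 + 0.0239 + 0.0020 = 0.8074
TFR = 5 × 0.8074 = 4.037
GRR = 0.48780 × 4.037 = 1.96925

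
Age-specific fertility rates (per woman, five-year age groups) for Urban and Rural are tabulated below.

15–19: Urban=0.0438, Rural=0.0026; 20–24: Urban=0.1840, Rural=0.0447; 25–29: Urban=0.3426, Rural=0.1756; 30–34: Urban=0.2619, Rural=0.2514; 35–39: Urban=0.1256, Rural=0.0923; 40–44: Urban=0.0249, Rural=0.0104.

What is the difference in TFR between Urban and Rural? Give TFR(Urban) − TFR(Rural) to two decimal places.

2.03

Urban:
  Sum of ASFRs = 0.0438 + 0.1840 + 0.3426 + 0.2619 + 0.1256 + 0.0249 = 0.9828
  TFR = 5 × 0.9828 = 4.914
Rural:
  Sum of ASFRs = 0.0026 + 0.0447 + 0.1756 + 0.2514 + 0.0923 + 0.0104 = 0.5770
  TFR = 5 × 0.5770 = 2.885
Difference = 4.914 − 2.885 = 2.029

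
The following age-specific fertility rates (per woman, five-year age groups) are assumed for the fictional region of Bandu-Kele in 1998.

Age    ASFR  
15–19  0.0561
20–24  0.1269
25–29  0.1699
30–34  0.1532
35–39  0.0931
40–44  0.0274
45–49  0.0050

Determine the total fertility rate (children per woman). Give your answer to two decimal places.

Sum of ASFRs = 0.0561 + 0.1269 + 0.1699 + 0.1532 + 0.0931 + 0.0274 + 0.0050 = 0.6316
TFR = 5 × 0.6316 = 3.158

3.16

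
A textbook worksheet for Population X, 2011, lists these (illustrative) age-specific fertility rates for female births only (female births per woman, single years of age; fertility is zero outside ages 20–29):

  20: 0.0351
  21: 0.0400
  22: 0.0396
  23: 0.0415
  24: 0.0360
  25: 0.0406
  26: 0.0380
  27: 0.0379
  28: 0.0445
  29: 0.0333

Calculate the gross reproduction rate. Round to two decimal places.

Sum of female ASFRs = 0.0351 + 0.0400 + 0.0396 + 0.0415 + 0.0360 + 0.0406 + 0.0380 + 0.0379 + 0.0445 + 0.0333 = 0.3865
GRR = 0.3865

0.39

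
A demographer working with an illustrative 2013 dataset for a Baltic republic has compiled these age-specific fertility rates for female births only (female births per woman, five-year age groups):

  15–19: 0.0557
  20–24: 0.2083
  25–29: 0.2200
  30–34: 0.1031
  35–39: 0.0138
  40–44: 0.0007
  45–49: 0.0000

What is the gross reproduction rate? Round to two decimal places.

Sum of female ASFRs = 0.0557 + 0.2083 + 0.2200 + 0.1031 + 0.0138 + 0.0007 + 0.0000 = 0.6016
GRR = 5 × 0.6016 = 3.008

3.01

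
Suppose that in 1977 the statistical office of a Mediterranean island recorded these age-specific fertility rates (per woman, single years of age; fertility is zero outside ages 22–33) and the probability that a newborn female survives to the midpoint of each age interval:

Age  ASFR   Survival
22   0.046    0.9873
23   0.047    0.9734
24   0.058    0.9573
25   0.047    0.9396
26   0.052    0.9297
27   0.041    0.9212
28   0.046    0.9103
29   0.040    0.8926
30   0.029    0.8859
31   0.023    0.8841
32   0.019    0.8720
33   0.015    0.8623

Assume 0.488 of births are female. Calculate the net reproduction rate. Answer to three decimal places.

0.210

Proportion female at birth = 0.488.
Each age group contributes 1 × ASFR × survival:
  22: 1 × 0.046 × 0.9873 = 0.04542
  23: 1 × 0.047 × 0.9734 = 0.04575
  24: 1 × 0.058 × 0.9573 = 0.05552
  25: 1 × 0.047 × 0.9396 = 0.04416
  26: 1 × 0.052 × 0.9297 = 0.04834
  27: 1 × 0.041 × 0.9212 = 0.03777
  28: 1 × 0.046 × 0.9103 = 0.04187
  29: 1 × 0.040 × 0.8926 = 0.03570
  30: 1 × 0.029 × 0.8859 = 0.02569
  31: 1 × 0.023 × 0.8841 = 0.02033
  32: 1 × 0.019 × 0.8720 = 0.01657
  33: 1 × 0.015 × 0.8623 = 0.01293
Sum = 0.43005
NRR = 0.488 × 0.43005 = 0.20986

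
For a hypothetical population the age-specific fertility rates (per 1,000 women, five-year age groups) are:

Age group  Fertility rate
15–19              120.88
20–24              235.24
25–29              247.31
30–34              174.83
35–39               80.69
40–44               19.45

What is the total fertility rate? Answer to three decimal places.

Sum of ASFRs = 120.88 + 235.24 + 247.31 + 174.83 + 80.69 + 19.45 = 878.40
TFR = 5 × 878.40 / 1000 = 4.392

4.392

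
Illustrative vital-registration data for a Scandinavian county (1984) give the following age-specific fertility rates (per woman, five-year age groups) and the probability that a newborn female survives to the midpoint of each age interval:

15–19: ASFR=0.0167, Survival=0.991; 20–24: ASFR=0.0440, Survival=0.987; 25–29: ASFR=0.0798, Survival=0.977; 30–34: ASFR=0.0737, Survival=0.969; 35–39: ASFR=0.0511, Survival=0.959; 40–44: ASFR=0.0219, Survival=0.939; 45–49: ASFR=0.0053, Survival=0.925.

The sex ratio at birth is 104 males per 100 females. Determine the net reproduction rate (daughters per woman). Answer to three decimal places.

0.696

Proportion female at birth = 100 / (100 + 104) = 0.49020.
Each age group contributes 5 × ASFR × survival:
  15–19: 5 × 0.0167 × 0.991 = 0.08275
  20–24: 5 × 0.0440 × 0.987 = 0.21714
  25–29: 5 × 0.0798 × 0.977 = 0.38982
  30–34: 5 × 0.0737 × 0.969 = 0.35708
  35–39: 5 × 0.0511 × 0.959 = 0.24502
  40–44: 5 × 0.0219 × 0.939 = 0.10282
  45–49: 5 × 0.0053 × 0.925 = 0.02451
Sum = 1.41914
NRR = 0.49020 × 1.41914 = 0.69566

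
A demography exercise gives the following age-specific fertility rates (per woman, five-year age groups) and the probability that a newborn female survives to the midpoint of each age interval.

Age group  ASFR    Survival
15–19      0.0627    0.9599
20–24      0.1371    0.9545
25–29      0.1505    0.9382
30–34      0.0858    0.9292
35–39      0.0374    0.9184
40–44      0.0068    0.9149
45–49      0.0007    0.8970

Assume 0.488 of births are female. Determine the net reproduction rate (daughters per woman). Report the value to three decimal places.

Proportion female at birth = 0.488.
Each age group contributes 5 × ASFR × survival:
  15–19: 5 × 0.0627 × 0.9599 = 0.30093
  20–24: 5 × 0.1371 × 0.9545 = 0.65431
  25–29: 5 × 0.1505 × 0.9382 = 0.70600
  30–34: 5 × 0.0858 × 0.9292 = 0.39863
  35–39: 5 × 0.0374 × 0.9184 = 0.17174
  40–44: 5 × 0.0068 × 0.9149 = 0.03111
  45–49: 5 × 0.0007 × 0.8970 = 0.00314
Sum = 2.26586
NRR = 0.488 × 2.26586 = 1.10574

1.106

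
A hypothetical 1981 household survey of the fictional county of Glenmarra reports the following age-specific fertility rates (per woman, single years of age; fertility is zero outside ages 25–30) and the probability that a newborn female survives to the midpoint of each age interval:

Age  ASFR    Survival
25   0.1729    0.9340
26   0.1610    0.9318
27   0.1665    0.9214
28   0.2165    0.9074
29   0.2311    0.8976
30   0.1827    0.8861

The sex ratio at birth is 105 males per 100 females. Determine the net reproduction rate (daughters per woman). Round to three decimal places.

Proportion female at birth = 100 / (100 + 105) = 0.48780.
Each age group contributes 1 × ASFR × survival:
  25: 1 × 0.1729 × 0.9340 = 0.16149
  26: 1 × 0.1610 × 0.9318 = 0.15002
  27: 1 × 0.1665 × 0.9214 = 0.15341
  28: 1 × 0.2165 × 0.9074 = 0.19645
  29: 1 × 0.2311 × 0.8976 = 0.20744
  30: 1 × 0.1827 × 0.8861 = 0.16189
Sum = 1.03070
NRR = 0.48780 × 1.03070 = 0.50278
NRR < 1, so the cohort does not fully replace itself.

0.503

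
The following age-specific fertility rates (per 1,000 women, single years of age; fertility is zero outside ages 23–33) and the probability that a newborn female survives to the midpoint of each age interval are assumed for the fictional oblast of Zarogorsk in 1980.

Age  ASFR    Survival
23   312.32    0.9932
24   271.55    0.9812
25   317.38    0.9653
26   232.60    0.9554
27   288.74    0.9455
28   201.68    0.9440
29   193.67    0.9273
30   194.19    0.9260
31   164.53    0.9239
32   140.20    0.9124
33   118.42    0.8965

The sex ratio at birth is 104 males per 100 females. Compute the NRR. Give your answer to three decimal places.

1.134

Proportion female at birth = 100 / (100 + 104) = 0.49020.
Each age group contributes 1 × ASFR × survival:
  23: 1 × 312.32/1000 × 0.9932 = 0.31020
  24: 1 × 271.55/1000 × 0.9812 = 0.26644
  25: 1 × 317.38/1000 × 0.9653 = 0.30637
  26: 1 × 232.60/1000 × 0.9554 = 0.22223
  27: 1 × 288.74/1000 × 0.9455 = 0.27300
  28: 1 × 201.68/1000 × 0.9440 = 0.19039
  29: 1 × 193.67/1000 × 0.9273 = 0.17959
  30: 1 × 194.19/1000 × 0.9260 = 0.17982
  31: 1 × 164.53/1000 × 0.9239 = 0.15201
  32: 1 × 140.20/1000 × 0.9124 = 0.12792
  33: 1 × 118.42/1000 × 0.8965 = 0.10616
Sum = 2.31413
NRR = 0.49020 × 2.31413 = 1.13439
An NRR exceeding 1 indicates intrinsic growth under these rates.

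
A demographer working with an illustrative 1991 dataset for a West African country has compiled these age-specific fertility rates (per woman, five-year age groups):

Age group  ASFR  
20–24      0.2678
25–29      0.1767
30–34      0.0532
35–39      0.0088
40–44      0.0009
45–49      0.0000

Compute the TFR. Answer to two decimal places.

2.54

Sum of ASFRs = 0.2678 + 0.1767 + 0.0532 + 0.0088 + 0.0009 + 0.0000 = 0.5074
TFR = 5 × 0.5074 = 2.537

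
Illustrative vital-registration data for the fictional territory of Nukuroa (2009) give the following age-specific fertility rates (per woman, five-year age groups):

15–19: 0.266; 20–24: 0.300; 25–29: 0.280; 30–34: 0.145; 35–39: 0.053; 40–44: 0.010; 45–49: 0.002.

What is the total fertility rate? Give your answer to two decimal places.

5.28

Sum of ASFRs = 0.266 + 0.300 + 0.280 + 0.145 + 0.053 + 0.010 + 0.002 = 1.056
TFR = 5 × 1.056 = 5.28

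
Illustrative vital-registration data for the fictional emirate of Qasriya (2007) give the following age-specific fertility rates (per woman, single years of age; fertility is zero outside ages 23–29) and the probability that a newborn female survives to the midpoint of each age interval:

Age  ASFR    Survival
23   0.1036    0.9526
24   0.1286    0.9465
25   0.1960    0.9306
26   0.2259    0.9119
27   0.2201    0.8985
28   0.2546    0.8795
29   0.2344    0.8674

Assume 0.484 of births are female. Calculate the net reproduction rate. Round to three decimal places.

0.597

Proportion female at birth = 0.484.
Weighting each age-specific rate by interval width and survival:
  23: 1 × 0.1036 × 0.9526 = 0.09869
  24: 1 × 0.1286 × 0.9465 = 0.12172
  25: 1 × 0.1960 × 0.9306 = 0.18240
  26: 1 × 0.2259 × 0.9119 = 0.20600
  27: 1 × 0.2201 × 0.8985 = 0.19776
  28: 1 × 0.2546 × 0.8795 = 0.22392
  29: 1 × 0.2344 × 0.8674 = 0.20332
Sum = 1.23381
NRR = 0.484 × 1.23381 = 0.59716
With NRR below 1 the population is below replacement fertility.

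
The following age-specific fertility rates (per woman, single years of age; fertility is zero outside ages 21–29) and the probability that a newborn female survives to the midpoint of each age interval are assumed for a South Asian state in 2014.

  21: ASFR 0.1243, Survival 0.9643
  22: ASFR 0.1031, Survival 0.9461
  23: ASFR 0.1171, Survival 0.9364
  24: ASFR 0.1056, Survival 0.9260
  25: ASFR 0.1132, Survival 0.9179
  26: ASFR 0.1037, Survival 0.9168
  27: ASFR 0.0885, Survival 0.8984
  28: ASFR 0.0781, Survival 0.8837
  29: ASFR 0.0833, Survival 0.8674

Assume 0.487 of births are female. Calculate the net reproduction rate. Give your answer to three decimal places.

0.411

Proportion female at birth = 0.487.
Per-age-group product (1 × ASFR × survival probability):
  21: 1 × 0.1243 × 0.9643 = 0.11986
  22: 1 × 0.1031 × 0.9461 = 0.09754
  23: 1 × 0.1171 × 0.9364 = 0.10965
  24: 1 × 0.1056 × 0.9260 = 0.09779
  25: 1 × 0.1132 × 0.9179 = 0.10391
  26: 1 × 0.1037 × 0.9168 = 0.09507
  27: 1 × 0.0885 × 0.8984 = 0.07951
  28: 1 × 0.0781 × 0.8837 = 0.06902
  29: 1 × 0.0833 × 0.8674 = 0.07225
Sum = 0.84460
NRR = 0.487 × 0.84460 = 0.41132
NRR < 1, so the cohort does not fully replace itself.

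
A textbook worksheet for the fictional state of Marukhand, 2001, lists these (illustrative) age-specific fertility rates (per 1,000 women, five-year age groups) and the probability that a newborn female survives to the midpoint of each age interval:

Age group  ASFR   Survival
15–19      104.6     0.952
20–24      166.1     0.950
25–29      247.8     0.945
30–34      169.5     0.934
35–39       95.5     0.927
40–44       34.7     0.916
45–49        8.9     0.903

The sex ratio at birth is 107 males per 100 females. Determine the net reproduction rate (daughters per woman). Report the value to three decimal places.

1.880

Proportion female at birth = 100 / (100 + 107) = 0.48309.
Weighting each age-specific rate by interval width and survival:
  15–19: 5 × 104.6/1000 × 0.952 = 0.49790
  20–24: 5 × 166.1/1000 × 0.950 = 0.78898
  25–29: 5 × 247.8/1000 × 0.945 = 1.17086
  30–34: 5 × 169.5/1000 × 0.934 = 0.79157
  35–39: 5 × 95.5/1000 × 0.927 = 0.44264
  40–44: 5 × 34.7/1000 × 0.916 = 0.15893
  45–49: 5 × 8.9/1000 × 0.903 = 0.04018
Sum = 3.89106
NRR = 0.48309 × 3.89106 = 1.87973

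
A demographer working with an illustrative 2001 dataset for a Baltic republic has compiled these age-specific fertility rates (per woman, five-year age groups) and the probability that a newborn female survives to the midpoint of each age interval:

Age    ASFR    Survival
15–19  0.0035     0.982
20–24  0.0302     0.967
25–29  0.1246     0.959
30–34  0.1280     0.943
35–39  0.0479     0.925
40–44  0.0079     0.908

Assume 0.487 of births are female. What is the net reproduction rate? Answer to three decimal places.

0.790

Proportion female at birth = 0.487.
Each age group contributes 5 × ASFR × survival:
  15–19: 5 × 0.0035 × 0.982 = 0.01719
  20–24: 5 × 0.0302 × 0.967 = 0.14602
  25–29: 5 × 0.1246 × 0.959 = 0.59746
  30–34: 5 × 0.1280 × 0.943 = 0.60352
  35–39: 5 × 0.0479 × 0.925 = 0.22154
  40–44: 5 × 0.0079 × 0.908 = 0.03587
Sum = 1.62160
NRR = 0.487 × 1.62160 = 0.78972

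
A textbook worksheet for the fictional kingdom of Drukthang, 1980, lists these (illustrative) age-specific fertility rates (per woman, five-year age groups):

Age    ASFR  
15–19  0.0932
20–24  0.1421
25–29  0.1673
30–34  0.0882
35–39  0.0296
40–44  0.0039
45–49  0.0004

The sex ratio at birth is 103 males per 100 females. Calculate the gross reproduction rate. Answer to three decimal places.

1.292

Proportion female at birth = 100 / (100 + 103) = 0.49261.
Sum of ASFRs = 0.0932 + 0.1421 + 0.1673 + 0.0882 + 0.0296 + 0.0039 + 0.0004 = 0.5247
TFR = 5 × 0.5247 = 2.6235
GRR = 0.49261 × 2.6235 = 1.29236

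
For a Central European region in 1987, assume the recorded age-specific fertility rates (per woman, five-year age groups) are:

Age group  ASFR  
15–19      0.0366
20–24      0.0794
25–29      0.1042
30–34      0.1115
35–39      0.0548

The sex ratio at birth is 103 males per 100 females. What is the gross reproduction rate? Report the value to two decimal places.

Proportion female at birth = 100 / (100 + 103) = 0.49261.
Sum of ASFRs = 0.0366 + 0.0794 + 0.1042 + 0.1115 + 0.0548 = 0.3865
TFR = 5 × 0.3865 = 1.9325
GRR = 0.49261 × 1.9325 = 0.95197

0.95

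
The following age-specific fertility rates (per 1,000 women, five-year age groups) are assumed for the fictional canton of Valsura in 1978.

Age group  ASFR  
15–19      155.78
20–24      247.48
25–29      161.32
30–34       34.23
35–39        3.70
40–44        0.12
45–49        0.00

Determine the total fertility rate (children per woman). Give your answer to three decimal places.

3.013

Sum of ASFRs = 155.78 + 247.48 + 161.32 + 34.23 + 3.70 + 0.12 + 0.00 = 602.63
TFR = 5 × 602.63 / 1000 = 3.01315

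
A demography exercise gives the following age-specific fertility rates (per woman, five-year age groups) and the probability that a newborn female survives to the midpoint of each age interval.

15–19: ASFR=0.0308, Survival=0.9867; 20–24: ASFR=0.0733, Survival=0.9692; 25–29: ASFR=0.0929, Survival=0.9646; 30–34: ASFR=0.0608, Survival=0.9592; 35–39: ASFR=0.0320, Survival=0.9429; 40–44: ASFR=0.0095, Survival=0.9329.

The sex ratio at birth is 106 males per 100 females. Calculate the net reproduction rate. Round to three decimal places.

0.700

Proportion female at birth = 100 / (100 + 106) = 0.48544.
Each age group contributes 5 × ASFR × survival:
  15–19: 5 × 0.0308 × 0.9867 = 0.15195
  20–24: 5 × 0.0733 × 0.9692 = 0.35521
  25–29: 5 × 0.0929 × 0.9646 = 0.44806
  30–34: 5 × 0.0608 × 0.9592 = 0.29160
  35–39: 5 × 0.0320 × 0.9429 = 0.15086
  40–44: 5 × 0.0095 × 0.9329 = 0.04431
Sum = 1.44199
NRR = 0.48544 × 1.44199 = 0.70000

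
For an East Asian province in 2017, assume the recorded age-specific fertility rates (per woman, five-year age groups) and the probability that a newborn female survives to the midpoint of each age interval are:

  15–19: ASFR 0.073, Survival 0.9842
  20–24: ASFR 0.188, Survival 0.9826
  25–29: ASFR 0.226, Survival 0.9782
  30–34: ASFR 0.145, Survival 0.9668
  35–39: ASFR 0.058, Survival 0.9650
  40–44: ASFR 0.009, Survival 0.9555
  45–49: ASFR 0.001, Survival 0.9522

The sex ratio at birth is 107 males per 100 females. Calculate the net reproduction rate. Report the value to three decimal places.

1.651

Proportion female at birth = 100 / (100 + 107) = 0.48309.
Survival-weighted fertility by age (5·fₓ·Sₓ):
  15–19: 5 × 0.073 × 0.9842 = 0.35923
  20–24: 5 × 0.188 × 0.9826 = 0.92364
  25–29: 5 × 0.226 × 0.9782 = 1.10537
  30–34: 5 × 0.145 × 0.9668 = 0.70093
  35–39: 5 × 0.058 × 0.9650 = 0.27985
  40–44: 5 × 0.009 × 0.9555 = 0.04300
  45–49: 5 × 0.001 × 0.9522 = 0.00476
Sum = 3.41678
NRR = 0.48309 × 3.41678 = 1.65061
An NRR exceeding 1 indicates intrinsic growth under these rates.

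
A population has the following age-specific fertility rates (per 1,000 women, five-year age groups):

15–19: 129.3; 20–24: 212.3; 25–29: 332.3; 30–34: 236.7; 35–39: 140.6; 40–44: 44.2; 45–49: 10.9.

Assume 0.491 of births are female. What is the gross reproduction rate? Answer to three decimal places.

Proportion female at birth = 0.491.
Sum of ASFRs = 129.3 + 212.3 + 332.3 + 236.7 + 140.6 + 44.2 + 10.9 = 1106.3
TFR = 5 × 1106.3 / 1000 = 5.5315
GRR = 0.491 × 5.5315 = 2.71597

2.716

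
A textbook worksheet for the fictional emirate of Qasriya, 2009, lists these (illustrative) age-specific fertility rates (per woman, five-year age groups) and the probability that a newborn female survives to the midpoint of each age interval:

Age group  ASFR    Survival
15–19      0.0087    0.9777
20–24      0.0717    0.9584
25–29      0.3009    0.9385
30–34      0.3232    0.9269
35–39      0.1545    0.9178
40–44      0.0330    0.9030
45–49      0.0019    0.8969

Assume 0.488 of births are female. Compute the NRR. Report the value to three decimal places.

Proportion female at birth = 0.488.
Per-age-group product (5 × ASFR × survival probability):
  15–19: 5 × 0.0087 × 0.9777 = 0.04253
  20–24: 5 × 0.0717 × 0.9584 = 0.34359
  25–29: 5 × 0.3009 × 0.9385 = 1.41197
  30–34: 5 × 0.3232 × 0.9269 = 1.49787
  35–39: 5 × 0.1545 × 0.9178 = 0.70900
  40–44: 5 × 0.0330 × 0.9030 = 0.14900
  45–49: 5 × 0.0019 × 0.8969 = 0.00852
Sum = 4.16248
NRR = 0.488 × 4.16248 = 2.03129
NRR > 1, so each generation more than replaces itself.

2.031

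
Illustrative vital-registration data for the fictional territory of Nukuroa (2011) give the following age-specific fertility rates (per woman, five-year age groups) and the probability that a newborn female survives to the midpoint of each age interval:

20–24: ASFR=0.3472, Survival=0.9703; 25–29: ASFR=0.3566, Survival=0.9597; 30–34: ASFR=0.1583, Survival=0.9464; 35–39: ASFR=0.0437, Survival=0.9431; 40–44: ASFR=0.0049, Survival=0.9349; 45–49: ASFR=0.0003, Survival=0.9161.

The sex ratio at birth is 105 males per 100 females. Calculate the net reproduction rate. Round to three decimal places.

2.134

Proportion female at birth = 100 / (100 + 105) = 0.48780.
Per-age-group product (5 × ASFR × survival probability):
  20–24: 5 × 0.3472 × 0.9703 = 1.68444
  25–29: 5 × 0.3566 × 0.9597 = 1.71115
  30–34: 5 × 0.1583 × 0.9464 = 0.74908
  35–39: 5 × 0.0437 × 0.9431 = 0.20607
  40–44: 5 × 0.0049 × 0.9349 = 0.02291
  45–49: 5 × 0.0003 × 0.9161 = 0.00137
Sum = 4.37502
NRR = 0.48780 × 4.37502 = 2.13413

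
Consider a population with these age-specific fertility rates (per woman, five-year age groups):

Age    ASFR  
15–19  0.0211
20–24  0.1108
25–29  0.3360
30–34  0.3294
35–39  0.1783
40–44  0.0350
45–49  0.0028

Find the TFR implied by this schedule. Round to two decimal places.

Sum of ASFRs = 0.0211 + 0.1108 + 0.3360 + 0.3294 + 0.1783 + 0.0350 + 0.0028 = 1.0134
TFR = 5 × 1.0134 = 5.067

5.07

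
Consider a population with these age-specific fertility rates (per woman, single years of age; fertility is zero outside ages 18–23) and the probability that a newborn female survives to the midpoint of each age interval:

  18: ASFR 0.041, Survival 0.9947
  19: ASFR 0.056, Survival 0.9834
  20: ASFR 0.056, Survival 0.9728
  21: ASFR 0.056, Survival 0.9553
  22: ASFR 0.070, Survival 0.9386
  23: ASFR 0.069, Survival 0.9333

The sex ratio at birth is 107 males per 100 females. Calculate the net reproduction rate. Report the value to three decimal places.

Proportion female at birth = 100 / (100 + 107) = 0.48309.
Each age group contributes 1 × ASFR × survival:
  18: 1 × 0.041 × 0.9947 = 0.04078
  19: 1 × 0.056 × 0.9834 = 0.05507
  20: 1 × 0.056 × 0.9728 = 0.05448
  21: 1 × 0.056 × 0.9553 = 0.05350
  22: 1 × 0.070 × 0.9386 = 0.06570
  23: 1 × 0.069 × 0.9333 = 0.06440
Sum = 0.33393
NRR = 0.48309 × 0.33393 = 0.16132
An NRR under 1 implies long-run decline under these rates.

0.161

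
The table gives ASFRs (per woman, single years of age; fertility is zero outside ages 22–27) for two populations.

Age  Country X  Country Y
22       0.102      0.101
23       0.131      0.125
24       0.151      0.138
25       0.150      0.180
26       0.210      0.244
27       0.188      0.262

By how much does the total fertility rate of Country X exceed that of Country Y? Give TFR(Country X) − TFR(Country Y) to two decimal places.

Country X:
  Sum of ASFRs = 0.102 + 0.131 + 0.151 + 0.150 + 0.210 + 0.188 = 0.932
  TFR = 0.932
Country Y:
  Sum of ASFRs = 0.101 + 0.125 + 0.138 + 0.180 + 0.244 + 0.262 = 1.050
  TFR = 1.05
Difference = 0.932 − 1.05 = -0.118

-0.12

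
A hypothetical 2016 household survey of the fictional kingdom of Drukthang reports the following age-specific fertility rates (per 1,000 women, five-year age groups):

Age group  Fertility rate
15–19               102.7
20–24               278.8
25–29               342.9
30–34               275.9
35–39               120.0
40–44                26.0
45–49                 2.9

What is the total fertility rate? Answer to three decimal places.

Sum of ASFRs = 102.7 + 278.8 + 342.9 + 275.9 + 120.0 + 26.0 + 2.9 = 1149.2
TFR = 5 × 1149.2 / 1000 = 5.746

5.746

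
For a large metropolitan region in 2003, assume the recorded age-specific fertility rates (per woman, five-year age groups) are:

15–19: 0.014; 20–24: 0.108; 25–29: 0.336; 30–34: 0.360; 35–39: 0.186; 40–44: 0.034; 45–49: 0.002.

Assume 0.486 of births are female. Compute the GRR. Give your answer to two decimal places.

Proportion female at birth = 0.486.
Sum of ASFRs = 0.014 + 0.108 + 0.336 + 0.360 + 0.186 + 0.034 + 0.002 = 1.040
TFR = 5 × 1.040 = 5.2
GRR = 0.486 × 5.2 = 2.52720

2.53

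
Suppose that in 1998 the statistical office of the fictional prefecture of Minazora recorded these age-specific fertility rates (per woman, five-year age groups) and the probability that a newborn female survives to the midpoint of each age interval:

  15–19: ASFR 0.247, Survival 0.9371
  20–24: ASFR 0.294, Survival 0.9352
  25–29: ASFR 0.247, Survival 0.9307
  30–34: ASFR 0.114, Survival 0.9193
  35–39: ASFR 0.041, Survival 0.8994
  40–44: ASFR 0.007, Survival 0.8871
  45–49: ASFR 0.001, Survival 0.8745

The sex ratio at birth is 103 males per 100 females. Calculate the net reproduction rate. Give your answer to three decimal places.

Proportion female at birth = 100 / (100 + 103) = 0.49261.
Survival-weighted fertility by age (5·fₓ·Sₓ):
  15–19: 5 × 0.247 × 0.9371 = 1.15732
  20–24: 5 × 0.294 × 0.9352 = 1.37474
  25–29: 5 × 0.247 × 0.9307 = 1.14941
  30–34: 5 × 0.114 × 0.9193 = 0.52400
  35–39: 5 × 0.041 × 0.8994 = 0.18438
  40–44: 5 × 0.007 × 0.8871 = 0.03105
  45–49: 5 × 0.001 × 0.8745 = 0.00437
Sum = 4.42527
NRR = 0.49261 × 4.42527 = 2.17993
NRR > 1, so each generation more than replaces itself.

2.180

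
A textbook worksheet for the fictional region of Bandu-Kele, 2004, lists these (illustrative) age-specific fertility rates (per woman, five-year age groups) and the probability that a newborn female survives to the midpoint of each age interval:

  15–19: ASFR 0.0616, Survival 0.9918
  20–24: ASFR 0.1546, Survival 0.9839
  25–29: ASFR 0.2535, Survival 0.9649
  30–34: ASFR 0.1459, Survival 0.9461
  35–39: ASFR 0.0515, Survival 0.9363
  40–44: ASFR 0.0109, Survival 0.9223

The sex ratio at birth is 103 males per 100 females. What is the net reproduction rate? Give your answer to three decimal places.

1.611

Proportion female at birth = 100 / (100 + 103) = 0.49261.
Weighting each age-specific rate by interval width and survival:
  15–19: 5 × 0.0616 × 0.9918 = 0.30547
  20–24: 5 × 0.1546 × 0.9839 = 0.76055
  25–29: 5 × 0.2535 × 0.9649 = 1.22301
  30–34: 5 × 0.1459 × 0.9461 = 0.69018
  35–39: 5 × 0.0515 × 0.9363 = 0.24110
  40–44: 5 × 0.0109 × 0.9223 = 0.05027
Sum = 3.27058
NRR = 0.49261 × 3.27058 = 1.61112
NRR > 1, so each generation more than replaces itself.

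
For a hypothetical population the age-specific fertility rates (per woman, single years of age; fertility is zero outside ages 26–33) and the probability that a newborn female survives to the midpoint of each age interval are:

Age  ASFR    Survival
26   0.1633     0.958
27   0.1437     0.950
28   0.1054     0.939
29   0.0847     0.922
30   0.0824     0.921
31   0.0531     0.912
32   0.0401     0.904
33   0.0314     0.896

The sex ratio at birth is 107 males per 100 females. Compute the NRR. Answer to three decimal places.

Proportion female at birth = 100 / (100 + 107) = 0.48309.
Each age group contributes 1 × ASFR × survival:
  26: 1 × 0.1633 × 0.958 = 0.15644
  27: 1 × 0.1437 × 0.950 = 0.13652
  28: 1 × 0.1054 × 0.939 = 0.09897
  29: 1 × 0.0847 × 0.922 = 0.07809
  30: 1 × 0.0824 × 0.921 = 0.07589
  31: 1 × 0.0531 × 0.912 = 0.04843
  32: 1 × 0.0401 × 0.904 = 0.03625
  33: 1 × 0.0314 × 0.896 = 0.02813
Sum = 0.65872
NRR = 0.48309 × 0.65872 = 0.31822

0.318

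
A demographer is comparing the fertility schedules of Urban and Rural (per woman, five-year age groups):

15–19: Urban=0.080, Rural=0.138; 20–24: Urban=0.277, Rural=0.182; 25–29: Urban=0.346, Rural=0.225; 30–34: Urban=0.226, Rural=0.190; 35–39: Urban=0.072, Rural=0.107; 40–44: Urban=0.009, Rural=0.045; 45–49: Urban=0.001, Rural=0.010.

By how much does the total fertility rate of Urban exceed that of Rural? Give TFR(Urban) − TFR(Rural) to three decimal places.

0.570

Urban:
  Sum of ASFRs = 0.080 + 0.277 + 0.346 + 0.226 + 0.072 + 0.009 + 0.001 = 1.011
  TFR = 5 × 1.011 = 5.055
Rural:
  Sum of ASFRs = 0.138 + 0.182 + 0.225 + 0.190 + 0.107 + 0.045 + 0.010 = 0.897
  TFR = 5 × 0.897 = 4.485
Difference = 5.055 − 4.485 = 0.57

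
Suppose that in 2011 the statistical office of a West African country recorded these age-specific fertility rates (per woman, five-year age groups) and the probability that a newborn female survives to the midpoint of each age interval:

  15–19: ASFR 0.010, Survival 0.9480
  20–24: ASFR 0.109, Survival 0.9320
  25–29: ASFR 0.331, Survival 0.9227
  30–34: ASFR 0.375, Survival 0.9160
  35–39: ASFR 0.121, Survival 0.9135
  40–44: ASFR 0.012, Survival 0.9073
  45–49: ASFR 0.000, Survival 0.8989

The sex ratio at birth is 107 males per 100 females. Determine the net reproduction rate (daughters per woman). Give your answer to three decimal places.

Proportion female at birth = 100 / (100 + 107) = 0.48309.
Weighting each age-specific rate by interval width and survival:
  15–19: 5 × 0.010 × 0.9480 = 0.04740
  20–24: 5 × 0.109 × 0.9320 = 0.50794
  25–29: 5 × 0.331 × 0.9227 = 1.52707
  30–34: 5 × 0.375 × 0.9160 = 1.71750
  35–39: 5 × 0.121 × 0.9135 = 0.55267
  40–44: 5 × 0.012 × 0.9073 = 0.05444
  45–49: 5 × 0.000 × 0.8989 = 0.00000
Sum = 4.40702
NRR = 0.48309 × 4.40702 = 2.12899
An NRR exceeding 1 indicates intrinsic growth under these rates.

2.129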